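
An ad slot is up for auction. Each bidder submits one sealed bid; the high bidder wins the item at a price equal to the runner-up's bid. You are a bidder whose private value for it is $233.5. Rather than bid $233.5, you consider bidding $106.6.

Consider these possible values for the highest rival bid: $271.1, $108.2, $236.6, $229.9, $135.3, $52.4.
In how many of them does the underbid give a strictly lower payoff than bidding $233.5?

3

The deviation hurts exactly when the highest competing bid lies strictly between $106.6 and $233.5 — underbidding then forfeits a profitable win.
$271.1: above both → same outcome either way.
$108.2: inside the interval → strictly worse (loss $125.3).
$236.6: above both → same outcome either way.
$229.9: inside the interval → strictly worse (loss $3.6).
$135.3: inside the interval → strictly worse (loss $98.2).
$52.4: below both → same outcome either way.
Count: 3.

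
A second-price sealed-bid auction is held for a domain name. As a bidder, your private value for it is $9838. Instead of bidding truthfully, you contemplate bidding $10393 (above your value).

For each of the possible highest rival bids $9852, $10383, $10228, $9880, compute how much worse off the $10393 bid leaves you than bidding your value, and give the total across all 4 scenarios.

The deviation costs you only when the competing bid falls strictly between $9838 and $10393; elsewhere both bids give the same outcome.
$9852: truthful payoff $0, deviation payoff −$14 → loss $14.
$10383: truthful payoff $0, deviation payoff −$545 → loss $545.
$10228: truthful payoff $0, deviation payoff −$390 → loss $390.
$9880: truthful payoff $0, deviation payoff −$42 → loss $42.
Total loss = $14 + $545 + $390 + $42 = $991.
Because the price is fixed by the runner-up's bid, deviating from your value can only change a good outcome into a bad one — never the reverse.

$991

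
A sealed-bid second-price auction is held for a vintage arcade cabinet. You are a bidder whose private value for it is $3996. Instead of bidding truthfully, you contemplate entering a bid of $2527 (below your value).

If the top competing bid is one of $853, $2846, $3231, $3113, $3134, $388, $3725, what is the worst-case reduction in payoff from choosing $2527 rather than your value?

$1150

$853: same outcome either way → loss $0.
$2846: truthful gives $1150, deviation gives $0 → loss $1150.
$3231: truthful gives $765, deviation gives $0 → loss $765.
$3113: truthful gives $883, deviation gives $0 → loss $883.
$3134: truthful gives $862, deviation gives $0 → loss $862.
$388: same outcome either way → loss $0.
$3725: truthful gives $271, deviation gives $0 → loss $271.
Maximum loss: $1150.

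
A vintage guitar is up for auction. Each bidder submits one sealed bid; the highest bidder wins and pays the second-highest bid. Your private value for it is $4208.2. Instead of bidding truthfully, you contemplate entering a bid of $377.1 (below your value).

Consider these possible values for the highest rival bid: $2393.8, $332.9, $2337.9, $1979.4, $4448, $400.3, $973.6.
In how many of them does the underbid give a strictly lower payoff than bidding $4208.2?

5

The deviation hurts exactly when the highest competing bid lies strictly between $377.1 and $4208.2 — underbidding then forfeits a profitable win.
$2393.8: inside the interval → strictly worse (loss $1814.4).
$332.9: below both → same outcome either way.
$2337.9: inside the interval → strictly worse (loss $1870.3).
$1979.4: inside the interval → strictly worse (loss $2228.8).
$4448: above both → same outcome either way.
$400.3: inside the interval → strictly worse (loss $3807.9).
$973.6: inside the interval → strictly worse (loss $3234.6).
Count: 5.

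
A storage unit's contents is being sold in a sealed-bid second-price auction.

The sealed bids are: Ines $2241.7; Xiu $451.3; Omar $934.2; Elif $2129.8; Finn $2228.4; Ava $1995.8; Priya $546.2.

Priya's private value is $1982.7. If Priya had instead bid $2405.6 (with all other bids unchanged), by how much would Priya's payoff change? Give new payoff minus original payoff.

−$259

The highest bid among the other bidders is $2241.7; Priya's bid doesn't change that.
Original bid $546.2: Priya is not highest (top rival bid is $2241.7); payoff $0.
Alternative bid $2405.6: Priya is highest, pays the top rival bid $2241.7; payoff $1982.7 − $2241.7 = −$259.
Change in payoff = −$259 − ($0) = −$259.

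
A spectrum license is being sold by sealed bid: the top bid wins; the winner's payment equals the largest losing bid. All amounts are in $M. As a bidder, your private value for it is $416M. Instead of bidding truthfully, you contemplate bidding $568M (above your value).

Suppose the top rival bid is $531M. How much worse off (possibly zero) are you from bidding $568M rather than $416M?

$115M

Bidding your value $416M: you lose (since $416M < $531M). Payoff $0M.
Bidding $568M: you win and pay $531M. Payoff $416M − $531M = −$115M.
The competing bid $531M lies between your value and your inflated bid, so overbidding wins an item priced above your value.
Loss from deviating = $0M − (−$115M) = $115M.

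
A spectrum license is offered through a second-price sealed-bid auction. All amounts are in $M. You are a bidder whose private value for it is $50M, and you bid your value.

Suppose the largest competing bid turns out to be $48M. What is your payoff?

$2M

Your bid $50M exceeds the highest competing bid $48M, so you win.
In a second-price auction the winner pays the second-highest bid, $48M.
Payoff = value − price = $50M − $48M = $2M.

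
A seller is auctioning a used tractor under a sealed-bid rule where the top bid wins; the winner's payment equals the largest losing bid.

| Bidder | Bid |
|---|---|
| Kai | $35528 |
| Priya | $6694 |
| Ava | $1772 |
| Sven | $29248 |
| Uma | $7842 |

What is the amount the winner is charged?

Highest bid: Kai at $35528, so Kai wins.
Second-highest bid: Sven at $29248 — that is the price the winner pays.

$29248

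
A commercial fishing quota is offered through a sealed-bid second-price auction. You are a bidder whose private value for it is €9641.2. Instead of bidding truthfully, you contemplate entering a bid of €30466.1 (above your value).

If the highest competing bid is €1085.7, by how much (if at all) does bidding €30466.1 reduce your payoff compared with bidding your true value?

€0

Bidding your value €9641.2: you win (since €9641.2 > €1085.7) and pay €1085.7. Payoff €8555.5.
Bidding €30466.1: you win and pay €1085.7. Payoff €9641.2 − €1085.7 = €8555.5.
Difference = €8555.5 − €8555.5 = €0; both bids lead to the same outcome because the competing bid is below both your value and your alternative bid.
Because the price is fixed by the runner-up's bid, deviating from your value can only change a good outcome into a bad one — never the reverse.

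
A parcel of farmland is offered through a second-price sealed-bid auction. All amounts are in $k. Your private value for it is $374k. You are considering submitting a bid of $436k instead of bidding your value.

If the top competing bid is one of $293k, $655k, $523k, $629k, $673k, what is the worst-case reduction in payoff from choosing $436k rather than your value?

$293k: same outcome either way → loss $0k.
$655k: same outcome either way → loss $0k.
$523k: same outcome either way → loss $0k.
$629k: same outcome either way → loss $0k.
$673k: same outcome either way → loss $0k.
Maximum loss: $0k.

$0k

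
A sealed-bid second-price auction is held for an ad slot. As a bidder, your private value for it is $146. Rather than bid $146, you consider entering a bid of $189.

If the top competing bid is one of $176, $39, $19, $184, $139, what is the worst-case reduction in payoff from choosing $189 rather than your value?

$38

$176: truthful gives $0, deviation gives −$30 → loss $30.
$39: same outcome either way → loss $0.
$19: same outcome either way → loss $0.
$184: truthful gives $0, deviation gives −$38 → loss $38.
$139: same outcome either way → loss $0.
Maximum loss: $38.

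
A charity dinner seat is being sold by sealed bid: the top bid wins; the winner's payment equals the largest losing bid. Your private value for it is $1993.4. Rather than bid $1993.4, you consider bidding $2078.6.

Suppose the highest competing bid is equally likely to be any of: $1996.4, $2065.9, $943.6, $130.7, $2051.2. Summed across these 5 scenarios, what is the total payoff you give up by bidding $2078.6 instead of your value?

The deviation costs you only when the competing bid falls strictly between $1993.4 and $2078.6; elsewhere both bids give the same outcome.
$1996.4: truthful payoff $0, deviation payoff −$3 → loss $3.
$2065.9: truthful payoff $0, deviation payoff −$72.5 → loss $72.5.
$943.6: outcomes coincide → loss $0.
$130.7: outcomes coincide → loss $0.
$2051.2: truthful payoff $0, deviation payoff −$57.8 → loss $57.8.
Total loss = $3 + $72.5 + $57.8 = $133.3.

$133.3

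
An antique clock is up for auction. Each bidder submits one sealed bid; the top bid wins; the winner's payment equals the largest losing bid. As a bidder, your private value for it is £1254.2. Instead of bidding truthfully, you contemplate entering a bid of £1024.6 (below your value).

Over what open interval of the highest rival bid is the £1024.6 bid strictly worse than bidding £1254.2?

(£1024.6, £1254.2)

If the competing bid is below £1024.6, both bids win at the same price — no difference.
If it is above £1254.2, both bids lose — no difference.
If it lies strictly between £1024.6 and £1254.2, bidding your value wins at a price below your value (positive payoff) while bidding £1024.6 loses (payoff 0).
So the deviation strictly hurts on the open interval (£1024.6, £1254.2).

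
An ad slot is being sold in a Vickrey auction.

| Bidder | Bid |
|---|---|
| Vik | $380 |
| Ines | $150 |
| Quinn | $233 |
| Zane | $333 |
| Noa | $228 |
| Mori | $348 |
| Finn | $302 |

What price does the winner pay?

$348

Highest bid: Vik at $380, so Vik wins.
Second-highest bid: Mori at $348 — that is the price the winner pays.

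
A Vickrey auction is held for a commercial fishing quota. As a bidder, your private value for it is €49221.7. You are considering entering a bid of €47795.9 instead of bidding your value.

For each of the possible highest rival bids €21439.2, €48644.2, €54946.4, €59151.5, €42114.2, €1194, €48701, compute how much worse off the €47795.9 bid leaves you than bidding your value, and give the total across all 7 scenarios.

The deviation costs you only when the competing bid falls strictly between €47795.9 and €49221.7; elsewhere both bids give the same outcome.
€21439.2: outcomes coincide → loss €0.
€48644.2: truthful payoff €577.5, deviation payoff €0 → loss €577.5.
€54946.4: outcomes coincide → loss €0.
€59151.5: outcomes coincide → loss €0.
€42114.2: outcomes coincide → loss €0.
€1194: outcomes coincide → loss €0.
€48701: truthful payoff €520.7, deviation payoff €0 → loss €520.7.
Total loss = €577.5 + €520.7 = €1098.2.

€1098.2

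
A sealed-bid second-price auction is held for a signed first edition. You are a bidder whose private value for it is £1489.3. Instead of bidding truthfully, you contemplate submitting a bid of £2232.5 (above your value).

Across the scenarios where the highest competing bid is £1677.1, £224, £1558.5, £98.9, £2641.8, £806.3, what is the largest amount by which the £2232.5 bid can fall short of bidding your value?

£187.8

£1677.1: truthful gives £0, deviation gives −£187.8 → loss £187.8.
£224: same outcome either way → loss £0.
£1558.5: truthful gives £0, deviation gives −£69.2 → loss £69.2.
£98.9: same outcome either way → loss £0.
£2641.8: same outcome either way → loss £0.
£806.3: same outcome either way → loss £0.
Maximum loss: £187.8.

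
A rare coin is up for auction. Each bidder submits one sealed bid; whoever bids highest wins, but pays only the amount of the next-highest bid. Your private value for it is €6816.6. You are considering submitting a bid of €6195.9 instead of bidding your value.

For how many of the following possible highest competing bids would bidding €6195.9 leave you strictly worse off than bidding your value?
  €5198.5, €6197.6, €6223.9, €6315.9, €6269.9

The deviation hurts exactly when the highest competing bid lies strictly between €6195.9 and €6816.6 — underbidding then forfeits a profitable win.
€5198.5: below both → same outcome either way.
€6197.6: inside the interval → strictly worse (loss €619).
€6223.9: inside the interval → strictly worse (loss €592.7).
€6315.9: inside the interval → strictly worse (loss €500.7).
€6269.9: inside the interval → strictly worse (loss €546.7).
Count: 4.

4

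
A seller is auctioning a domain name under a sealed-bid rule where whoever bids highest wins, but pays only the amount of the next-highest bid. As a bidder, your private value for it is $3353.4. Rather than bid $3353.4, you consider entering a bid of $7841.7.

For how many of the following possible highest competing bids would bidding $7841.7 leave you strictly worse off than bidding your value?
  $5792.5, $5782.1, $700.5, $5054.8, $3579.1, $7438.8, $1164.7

The deviation hurts exactly when the highest competing bid lies strictly between $3353.4 and $7841.7 — overbidding then wins at a price above your value.
$5792.5: inside the interval → strictly worse (loss $2439.1).
$5782.1: inside the interval → strictly worse (loss $2428.7).
$700.5: below both → same outcome either way.
$5054.8: inside the interval → strictly worse (loss $1701.4).
$3579.1: inside the interval → strictly worse (loss $225.7).
$7438.8: inside the interval → strictly worse (loss $4085.4).
$1164.7: below both → same outcome either way.
Count: 5.

5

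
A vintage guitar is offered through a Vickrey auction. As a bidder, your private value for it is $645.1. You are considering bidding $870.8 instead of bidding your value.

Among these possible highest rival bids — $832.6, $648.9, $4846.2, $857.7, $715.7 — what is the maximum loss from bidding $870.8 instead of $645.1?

$832.6: truthful gives $0, deviation gives −$187.5 → loss $187.5.
$648.9: truthful gives $0, deviation gives −$3.8 → loss $3.8.
$4846.2: same outcome either way → loss $0.
$857.7: truthful gives $0, deviation gives −$212.6 → loss $212.6.
$715.7: truthful gives $0, deviation gives −$70.6 → loss $70.6.
Maximum loss: $212.6.

$212.6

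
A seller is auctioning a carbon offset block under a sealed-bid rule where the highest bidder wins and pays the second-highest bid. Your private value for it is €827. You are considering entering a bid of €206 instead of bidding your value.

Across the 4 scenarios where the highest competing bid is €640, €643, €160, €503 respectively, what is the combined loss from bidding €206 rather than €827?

€695

The deviation costs you only when the competing bid falls strictly between €206 and €827; elsewhere both bids give the same outcome.
€640: truthful payoff €187, deviation payoff €0 → loss €187.
€643: truthful payoff €184, deviation payoff €0 → loss €184.
€160: outcomes coincide → loss €0.
€503: truthful payoff €324, deviation payoff €0 → loss €324.
Total loss = €187 + €184 + €324 = €695.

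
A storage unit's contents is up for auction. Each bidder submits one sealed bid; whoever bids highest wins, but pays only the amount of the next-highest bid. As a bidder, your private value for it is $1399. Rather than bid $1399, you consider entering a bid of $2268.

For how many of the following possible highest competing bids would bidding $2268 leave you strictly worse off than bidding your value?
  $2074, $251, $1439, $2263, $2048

The deviation hurts exactly when the highest competing bid lies strictly between $1399 and $2268 — overbidding then wins at a price above your value.
$2074: inside the interval → strictly worse (loss $675).
$251: below both → same outcome either way.
$1439: inside the interval → strictly worse (loss $40).
$2263: inside the interval → strictly worse (loss $864).
$2048: inside the interval → strictly worse (loss $649).
Count: 4.

4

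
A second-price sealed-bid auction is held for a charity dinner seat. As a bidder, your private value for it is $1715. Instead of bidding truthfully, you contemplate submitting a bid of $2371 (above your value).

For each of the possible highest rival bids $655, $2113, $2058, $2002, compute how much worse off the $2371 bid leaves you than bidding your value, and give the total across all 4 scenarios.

The deviation costs you only when the competing bid falls strictly between $1715 and $2371; elsewhere both bids give the same outcome.
$655: outcomes coincide → loss $0.
$2113: truthful payoff $0, deviation payoff −$398 → loss $398.
$2058: truthful payoff $0, deviation payoff −$343 → loss $343.
$2002: truthful payoff $0, deviation payoff −$287 → loss $287.
Total loss = $398 + $343 + $287 = $1028.

$1028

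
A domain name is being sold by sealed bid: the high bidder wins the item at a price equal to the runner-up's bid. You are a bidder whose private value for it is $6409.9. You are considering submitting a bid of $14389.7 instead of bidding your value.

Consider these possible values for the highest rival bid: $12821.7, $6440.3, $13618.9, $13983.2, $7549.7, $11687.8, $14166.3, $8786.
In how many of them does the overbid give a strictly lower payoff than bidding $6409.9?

8

The deviation hurts exactly when the highest competing bid lies strictly between $6409.9 and $14389.7 — overbidding then wins at a price above your value.
$12821.7: inside the interval → strictly worse (loss $6411.8).
$6440.3: inside the interval → strictly worse (loss $30.4).
$13618.9: inside the interval → strictly worse (loss $7209).
$13983.2: inside the interval → strictly worse (loss $7573.3).
$7549.7: inside the interval → strictly worse (loss $1139.8).
$11687.8: inside the interval → strictly worse (loss $5277.9).
$14166.3: inside the interval → strictly worse (loss $7756.4).
$8786: inside the interval → strictly worse (loss $2376.1).
Count: 8.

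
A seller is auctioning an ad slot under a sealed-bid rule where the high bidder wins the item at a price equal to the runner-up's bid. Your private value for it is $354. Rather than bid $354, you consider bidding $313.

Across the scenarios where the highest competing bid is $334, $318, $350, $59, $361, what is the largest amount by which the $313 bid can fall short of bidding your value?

$36

$334: truthful gives $20, deviation gives $0 → loss $20.
$318: truthful gives $36, deviation gives $0 → loss $36.
$350: truthful gives $4, deviation gives $0 → loss $4.
$59: same outcome either way → loss $0.
$361: same outcome either way → loss $0.
Maximum loss: $36.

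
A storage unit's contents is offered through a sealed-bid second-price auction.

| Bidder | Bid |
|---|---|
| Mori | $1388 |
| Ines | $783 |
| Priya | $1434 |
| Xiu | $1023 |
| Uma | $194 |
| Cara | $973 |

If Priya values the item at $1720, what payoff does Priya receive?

Highest bid: Priya at $1434, so Priya wins.
Second-highest bid: Mori at $1388 — that is the price the winner pays.
Priya's payoff = value − price = $1720 − $1388 = $332.

$332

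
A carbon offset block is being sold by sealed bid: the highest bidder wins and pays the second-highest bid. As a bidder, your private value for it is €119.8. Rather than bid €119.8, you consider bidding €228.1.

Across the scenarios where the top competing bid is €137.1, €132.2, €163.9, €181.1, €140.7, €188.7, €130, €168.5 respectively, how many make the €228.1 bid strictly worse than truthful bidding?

The deviation hurts exactly when the highest competing bid lies strictly between €119.8 and €228.1 — overbidding then wins at a price above your value.
€137.1: inside the interval → strictly worse (loss €17.3).
€132.2: inside the interval → strictly worse (loss €12.4).
€163.9: inside the interval → strictly worse (loss €44.1).
€181.1: inside the interval → strictly worse (loss €61.3).
€140.7: inside the interval → strictly worse (loss €20.9).
€188.7: inside the interval → strictly worse (loss €68.9).
€130: inside the interval → strictly worse (loss €10.2).
€168.5: inside the interval → strictly worse (loss €48.7).
Count: 8.

8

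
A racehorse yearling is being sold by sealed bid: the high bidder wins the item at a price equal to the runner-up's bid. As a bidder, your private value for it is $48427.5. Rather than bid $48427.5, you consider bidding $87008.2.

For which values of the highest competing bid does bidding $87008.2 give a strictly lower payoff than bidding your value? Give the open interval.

($48427.5, $87008.2)

If the competing bid is below $48427.5, both bids win at the same price — no difference.
If it is above $87008.2, both bids lose — no difference.
If it lies strictly between $48427.5 and $87008.2, bidding your value loses (payoff 0) while bidding $87008.2 wins at a price above your value (payoff negative).
So the deviation strictly hurts on the open interval ($48427.5, $87008.2).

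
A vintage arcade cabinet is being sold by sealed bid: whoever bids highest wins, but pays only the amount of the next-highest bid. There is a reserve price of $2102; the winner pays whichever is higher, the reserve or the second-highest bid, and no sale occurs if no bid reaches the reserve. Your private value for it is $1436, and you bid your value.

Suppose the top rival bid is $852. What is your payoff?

Your bid $1436 is the highest bid but falls below the reserve $2102, so the item goes unsold. Payoff $0.

$0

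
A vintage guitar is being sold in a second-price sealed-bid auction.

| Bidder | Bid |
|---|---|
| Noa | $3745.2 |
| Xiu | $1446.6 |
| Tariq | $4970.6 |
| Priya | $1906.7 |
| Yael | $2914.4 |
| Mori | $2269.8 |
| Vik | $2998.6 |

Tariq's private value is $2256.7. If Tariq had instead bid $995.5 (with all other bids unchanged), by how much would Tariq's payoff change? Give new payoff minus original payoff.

$1488.5

The highest bid among the other bidders is $3745.2; Tariq's bid doesn't change that.
Original bid $4970.6: Tariq is highest, pays the top rival bid $3745.2; payoff $2256.7 − $3745.2 = −$1488.5.
Alternative bid $995.5: Tariq is not highest (top rival bid is $3745.2); payoff $0.
Change in payoff = $0 − (−$1488.5) = $1488.5.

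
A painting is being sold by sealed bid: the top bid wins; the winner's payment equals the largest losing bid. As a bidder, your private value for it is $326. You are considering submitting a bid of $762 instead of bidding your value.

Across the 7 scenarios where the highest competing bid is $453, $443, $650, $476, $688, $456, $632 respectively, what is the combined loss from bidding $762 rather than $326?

The deviation costs you only when the competing bid falls strictly between $326 and $762; elsewhere both bids give the same outcome.
$453: truthful payoff $0, deviation payoff −$127 → loss $127.
$443: truthful payoff $0, deviation payoff −$117 → loss $117.
$650: truthful payoff $0, deviation payoff −$324 → loss $324.
$476: truthful payoff $0, deviation payoff −$150 → loss $150.
$688: truthful payoff $0, deviation payoff −$362 → loss $362.
$456: truthful payoff $0, deviation payoff −$130 → loss $130.
$632: truthful payoff $0, deviation payoff −$306 → loss $306.
Total loss = $127 + $117 + $324 + $150 + $362 + $130 + $306 = $1516.

$1516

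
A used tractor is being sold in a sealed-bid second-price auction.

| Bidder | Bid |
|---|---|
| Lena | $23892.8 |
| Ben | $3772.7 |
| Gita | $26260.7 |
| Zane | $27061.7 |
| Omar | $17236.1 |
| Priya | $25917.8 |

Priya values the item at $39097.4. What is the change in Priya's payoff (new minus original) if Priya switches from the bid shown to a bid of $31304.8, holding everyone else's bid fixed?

The highest bid among the other bidders is $27061.7; Priya's bid doesn't change that.
Original bid $25917.8: Priya is not highest (top rival bid is $27061.7); payoff $0.
Alternative bid $31304.8: Priya is highest, pays the top rival bid $27061.7; payoff $39097.4 − $27061.7 = $12035.7.
Change in payoff = $12035.7 − ($0) = $12035.7.

$12035.7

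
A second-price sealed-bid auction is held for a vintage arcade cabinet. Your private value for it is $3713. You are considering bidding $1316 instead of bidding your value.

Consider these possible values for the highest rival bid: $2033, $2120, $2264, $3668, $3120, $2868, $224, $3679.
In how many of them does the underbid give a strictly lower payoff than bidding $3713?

The deviation hurts exactly when the highest competing bid lies strictly between $1316 and $3713 — underbidding then forfeits a profitable win.
$2033: inside the interval → strictly worse (loss $1680).
$2120: inside the interval → strictly worse (loss $1593).
$2264: inside the interval → strictly worse (loss $1449).
$3668: inside the interval → strictly worse (loss $45).
$3120: inside the interval → strictly worse (loss $593).
$2868: inside the interval → strictly worse (loss $845).
$224: below both → same outcome either way.
$3679: inside the interval → strictly worse (loss $34).
Count: 7.

7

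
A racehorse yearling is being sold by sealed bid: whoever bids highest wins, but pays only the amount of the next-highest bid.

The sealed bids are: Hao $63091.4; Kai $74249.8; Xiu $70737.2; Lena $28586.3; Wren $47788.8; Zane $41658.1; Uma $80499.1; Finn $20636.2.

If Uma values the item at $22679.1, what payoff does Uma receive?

−$51570.7

Highest bid: Uma at $80499.1, so Uma wins.
Second-highest bid: Kai at $74249.8 — that is the price the winner pays.
Uma's payoff = value − price = $22679.1 − $74249.8 = −$51570.7.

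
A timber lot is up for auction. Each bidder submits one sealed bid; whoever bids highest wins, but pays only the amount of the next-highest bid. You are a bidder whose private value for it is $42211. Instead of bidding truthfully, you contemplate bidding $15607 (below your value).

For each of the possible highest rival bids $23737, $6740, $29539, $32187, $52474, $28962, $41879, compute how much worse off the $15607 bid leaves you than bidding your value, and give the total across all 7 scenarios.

The deviation costs you only when the competing bid falls strictly between $15607 and $42211; elsewhere both bids give the same outcome.
$23737: truthful payoff $18474, deviation payoff $0 → loss $18474.
$6740: outcomes coincide → loss $0.
$29539: truthful payoff $12672, deviation payoff $0 → loss $12672.
$32187: truthful payoff $10024, deviation payoff $0 → loss $10024.
$52474: outcomes coincide → loss $0.
$28962: truthful payoff $13249, deviation payoff $0 → loss $13249.
$41879: truthful payoff $332, deviation payoff $0 → loss $332.
Total loss = $18474 + $12672 + $10024 + $13249 + $332 = $54751.

$54751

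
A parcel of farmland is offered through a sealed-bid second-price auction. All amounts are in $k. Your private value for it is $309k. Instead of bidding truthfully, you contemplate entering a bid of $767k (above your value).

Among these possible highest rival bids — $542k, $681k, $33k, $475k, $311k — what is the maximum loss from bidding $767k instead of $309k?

$372k

$542k: truthful gives $0k, deviation gives −$233k → loss $233k.
$681k: truthful gives $0k, deviation gives −$372k → loss $372k.
$33k: same outcome either way → loss $0k.
$475k: truthful gives $0k, deviation gives −$166k → loss $166k.
$311k: truthful gives $0k, deviation gives −$2k → loss $2k.
Maximum loss: $372k.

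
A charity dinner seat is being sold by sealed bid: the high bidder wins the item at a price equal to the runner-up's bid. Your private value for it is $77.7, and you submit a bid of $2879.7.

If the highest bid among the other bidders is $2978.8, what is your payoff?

Your bid $2879.7 is below the highest competing bid $2978.8, so you lose.
A losing bidder pays nothing and receives nothing: payoff = $0.

$0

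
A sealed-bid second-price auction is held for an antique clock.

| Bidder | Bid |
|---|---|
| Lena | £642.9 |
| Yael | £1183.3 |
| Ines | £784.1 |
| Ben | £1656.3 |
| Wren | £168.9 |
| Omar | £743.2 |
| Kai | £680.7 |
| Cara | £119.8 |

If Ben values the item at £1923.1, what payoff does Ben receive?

Highest bid: Ben at £1656.3, so Ben wins.
Second-highest bid: Yael at £1183.3 — that is the price the winner pays.
Ben's payoff = value − price = £1923.1 − £1183.3 = £739.8.

£739.8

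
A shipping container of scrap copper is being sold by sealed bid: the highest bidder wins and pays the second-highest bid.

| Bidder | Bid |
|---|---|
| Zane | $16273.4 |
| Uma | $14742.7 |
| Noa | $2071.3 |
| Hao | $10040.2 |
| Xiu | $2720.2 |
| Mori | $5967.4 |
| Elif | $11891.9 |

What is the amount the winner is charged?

$14742.7

Highest bid: Zane at $16273.4, so Zane wins.
Second-highest bid: Uma at $14742.7 — that is the price the winner pays.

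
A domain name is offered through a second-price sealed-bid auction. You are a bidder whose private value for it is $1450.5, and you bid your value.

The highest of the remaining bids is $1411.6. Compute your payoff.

Your bid $1450.5 exceeds the highest competing bid $1411.6, so you win.
In a second-price auction the winner pays the second-highest bid, $1411.6.
Payoff = value − price = $1450.5 − $1411.6 = $38.9.

$38.9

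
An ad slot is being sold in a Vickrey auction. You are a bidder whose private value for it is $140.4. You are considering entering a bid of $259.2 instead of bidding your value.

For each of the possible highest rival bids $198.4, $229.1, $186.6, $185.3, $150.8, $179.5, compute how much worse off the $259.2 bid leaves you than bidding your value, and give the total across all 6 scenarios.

$287.3

The deviation costs you only when the competing bid falls strictly between $140.4 and $259.2; elsewhere both bids give the same outcome.
$198.4: truthful payoff $0, deviation payoff −$58 → loss $58.
$229.1: truthful payoff $0, deviation payoff −$88.7 → loss $88.7.
$186.6: truthful payoff $0, deviation payoff −$46.2 → loss $46.2.
$185.3: truthful payoff $0, deviation payoff −$44.9 → loss $44.9.
$150.8: truthful payoff $0, deviation payoff −$10.4 → loss $10.4.
$179.5: truthful payoff $0, deviation payoff −$39.1 → loss $39.1.
Total loss = $58 + $88.7 + $46.2 + $44.9 + $10.4 + $39.1 = $287.3.
In a second-price auction your bid sets only whether you win, not what you pay, so bidding your true value is weakly dominant.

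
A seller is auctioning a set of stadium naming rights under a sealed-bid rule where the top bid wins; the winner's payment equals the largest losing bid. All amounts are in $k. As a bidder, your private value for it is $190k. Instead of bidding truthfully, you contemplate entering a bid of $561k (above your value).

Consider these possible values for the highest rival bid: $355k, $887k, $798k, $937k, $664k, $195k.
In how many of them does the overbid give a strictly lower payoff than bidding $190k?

2

The deviation hurts exactly when the highest competing bid lies strictly between $190k and $561k — overbidding then wins at a price above your value.
$355k: inside the interval → strictly worse (loss $165k).
$887k: above both → same outcome either way.
$798k: above both → same outcome either way.
$937k: above both → same outcome either way.
$664k: above both → same outcome either way.
$195k: inside the interval → strictly worse (loss $5k).
Count: 2.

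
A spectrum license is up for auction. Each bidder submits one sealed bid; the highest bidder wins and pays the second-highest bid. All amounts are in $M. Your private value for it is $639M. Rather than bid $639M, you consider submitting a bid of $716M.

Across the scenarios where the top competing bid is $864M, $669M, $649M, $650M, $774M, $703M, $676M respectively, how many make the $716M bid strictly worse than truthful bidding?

5

The deviation hurts exactly when the highest competing bid lies strictly between $639M and $716M — overbidding then wins at a price above your value.
$864M: above both → same outcome either way.
$669M: inside the interval → strictly worse (loss $30M).
$649M: inside the interval → strictly worse (loss $10M).
$650M: inside the interval → strictly worse (loss $11M).
$774M: above both → same outcome either way.
$703M: inside the interval → strictly worse (loss $64M).
$676M: inside the interval → strictly worse (loss $37M).
Count: 5.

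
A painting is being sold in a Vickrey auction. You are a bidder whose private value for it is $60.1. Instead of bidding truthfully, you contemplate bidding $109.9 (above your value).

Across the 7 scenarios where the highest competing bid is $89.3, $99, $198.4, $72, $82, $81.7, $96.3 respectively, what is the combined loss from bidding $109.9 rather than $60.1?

$159.7

The deviation costs you only when the competing bid falls strictly between $60.1 and $109.9; elsewhere both bids give the same outcome.
$89.3: truthful payoff $0, deviation payoff −$29.2 → loss $29.2.
$99: truthful payoff $0, deviation payoff −$38.9 → loss $38.9.
$198.4: outcomes coincide → loss $0.
$72: truthful payoff $0, deviation payoff −$11.9 → loss $11.9.
$82: truthful payoff $0, deviation payoff −$21.9 → loss $21.9.
$81.7: truthful payoff $0, deviation payoff −$21.6 → loss $21.6.
$96.3: truthful payoff $0, deviation payoff −$36.2 → loss $36.2.
Total loss = $29.2 + $38.9 + $11.9 + $21.9 + $21.6 + $36.2 = $159.7.
Truthful bidding weakly dominates here: raising your bid can only win items priced above your value, and lowering it can only forfeit items priced below.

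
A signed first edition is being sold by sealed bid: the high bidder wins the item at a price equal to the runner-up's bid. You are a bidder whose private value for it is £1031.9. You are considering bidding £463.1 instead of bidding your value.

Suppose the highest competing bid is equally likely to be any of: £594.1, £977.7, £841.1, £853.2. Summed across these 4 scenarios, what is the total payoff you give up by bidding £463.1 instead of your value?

£861.5

The deviation costs you only when the competing bid falls strictly between £463.1 and £1031.9; elsewhere both bids give the same outcome.
£594.1: truthful payoff £437.8, deviation payoff £0 → loss £437.8.
£977.7: truthful payoff £54.2, deviation payoff £0 → loss £54.2.
£841.1: truthful payoff £190.8, deviation payoff £0 → loss £190.8.
£853.2: truthful payoff £178.7, deviation payoff £0 → loss £178.7.
Total loss = £437.8 + £54.2 + £190.8 + £178.7 = £861.5.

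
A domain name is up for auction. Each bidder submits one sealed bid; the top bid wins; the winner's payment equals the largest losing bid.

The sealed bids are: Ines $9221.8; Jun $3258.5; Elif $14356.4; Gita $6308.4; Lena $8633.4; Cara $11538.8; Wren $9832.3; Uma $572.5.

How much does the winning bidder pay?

$11538.8

Highest bid: Elif at $14356.4, so Elif wins.
Second-highest bid: Cara at $11538.8 — that is the price the winner pays.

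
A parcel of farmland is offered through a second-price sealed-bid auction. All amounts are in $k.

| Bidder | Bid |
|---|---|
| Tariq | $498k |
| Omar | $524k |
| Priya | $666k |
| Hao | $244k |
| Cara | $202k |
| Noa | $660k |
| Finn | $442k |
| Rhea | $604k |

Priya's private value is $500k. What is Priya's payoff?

−$160k

Highest bid: Priya at $666k, so Priya wins.
Second-highest bid: Noa at $660k — that is the price the winner pays.
Priya's payoff = value − price = $500k − $660k = −$160k.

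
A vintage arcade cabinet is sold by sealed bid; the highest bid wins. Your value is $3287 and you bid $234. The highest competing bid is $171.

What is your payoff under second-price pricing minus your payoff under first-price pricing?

You have the highest bid, so you win under either rule.
Second-price: pay $171 → payoff $3116.
First-price: pay your own bid $234 → payoff $3053.
Difference = $3116 − ($3053) = $63.

$63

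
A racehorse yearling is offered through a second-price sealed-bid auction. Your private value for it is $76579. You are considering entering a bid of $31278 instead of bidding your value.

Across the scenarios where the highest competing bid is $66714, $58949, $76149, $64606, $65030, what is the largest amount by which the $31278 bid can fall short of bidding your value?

$17630

$66714: truthful gives $9865, deviation gives $0 → loss $9865.
$58949: truthful gives $17630, deviation gives $0 → loss $17630.
$76149: truthful gives $430, deviation gives $0 → loss $430.
$64606: truthful gives $11973, deviation gives $0 → loss $11973.
$65030: truthful gives $11549, deviation gives $0 → loss $11549.
Maximum loss: $17630.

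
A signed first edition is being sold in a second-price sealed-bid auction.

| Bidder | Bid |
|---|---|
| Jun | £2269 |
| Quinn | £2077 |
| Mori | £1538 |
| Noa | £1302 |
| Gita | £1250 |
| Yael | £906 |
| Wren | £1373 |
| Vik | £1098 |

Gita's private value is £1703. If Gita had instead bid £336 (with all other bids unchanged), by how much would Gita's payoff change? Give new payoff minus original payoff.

£0

The highest bid among the other bidders is £2269; Gita's bid doesn't change that.
Original bid £1250: Gita is not highest (top rival bid is £2269); payoff £0.
Alternative bid £336: Gita is not highest (top rival bid is £2269); payoff £0.
Change in payoff = £0 − (£0) = £0.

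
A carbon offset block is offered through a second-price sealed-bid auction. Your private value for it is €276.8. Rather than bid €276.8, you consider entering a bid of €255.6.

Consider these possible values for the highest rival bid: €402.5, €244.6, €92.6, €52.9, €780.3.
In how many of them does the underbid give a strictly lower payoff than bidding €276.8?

0

The deviation hurts exactly when the highest competing bid lies strictly between €255.6 and €276.8 — underbidding then forfeits a profitable win.
€402.5: above both → same outcome either way.
€244.6: below both → same outcome either way.
€92.6: below both → same outcome either way.
€52.9: below both → same outcome either way.
€780.3: above both → same outcome either way.
Count: 0.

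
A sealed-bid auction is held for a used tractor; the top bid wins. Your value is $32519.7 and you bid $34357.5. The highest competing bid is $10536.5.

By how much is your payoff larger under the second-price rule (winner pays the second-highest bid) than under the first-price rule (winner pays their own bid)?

You have the highest bid, so you win under either rule.
Second-price: pay $10536.5 → payoff $21983.2.
First-price: pay your own bid $34357.5 → payoff −$1837.8.
Difference = $21983.2 − (−$1837.8) = $23821.

$23821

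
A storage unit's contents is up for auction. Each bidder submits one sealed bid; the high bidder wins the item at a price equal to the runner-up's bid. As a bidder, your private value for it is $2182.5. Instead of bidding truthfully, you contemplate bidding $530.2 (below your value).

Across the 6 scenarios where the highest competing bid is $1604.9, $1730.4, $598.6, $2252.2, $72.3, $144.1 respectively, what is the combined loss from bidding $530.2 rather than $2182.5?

The deviation costs you only when the competing bid falls strictly between $530.2 and $2182.5; elsewhere both bids give the same outcome.
$1604.9: truthful payoff $577.6, deviation payoff $0 → loss $577.6.
$1730.4: truthful payoff $452.1, deviation payoff $0 → loss $452.1.
$598.6: truthful payoff $1583.9, deviation payoff $0 → loss $1583.9.
$2252.2: outcomes coincide → loss $0.
$72.3: outcomes coincide → loss $0.
$144.1: outcomes coincide → loss $0.
Total loss = $577.6 + $452.1 + $1583.9 = $2613.6.

$2613.6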